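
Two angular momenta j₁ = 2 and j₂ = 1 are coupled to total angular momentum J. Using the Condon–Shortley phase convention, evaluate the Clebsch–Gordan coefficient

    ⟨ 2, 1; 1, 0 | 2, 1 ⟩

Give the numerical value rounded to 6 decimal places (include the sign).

√[5·1!3!1!/6! · 3!1!1!1!3!1!] = √(3/2)
  +(−1)^0/∏(0,1,1,1,2,0)! = 1/2  (running 1/2)
  +(−1)^1/∏(1,0,0,0,3,1)! = -1/6  (running 1/3)
⟨..|..⟩ = √(3/2)·(1/3) = +0.408248

+0.408248  (= +√(1/6))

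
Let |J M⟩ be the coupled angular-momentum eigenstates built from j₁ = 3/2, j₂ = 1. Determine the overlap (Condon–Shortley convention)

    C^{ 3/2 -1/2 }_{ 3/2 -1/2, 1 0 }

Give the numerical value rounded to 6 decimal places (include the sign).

√[4·1!2!1!/5! · 1!2!1!1!1!2!] = √(4/15)
  +(−1)^0/∏(0,1,2,1,0,0)! = 1/2  (running 1/2)
  +(−1)^1/∏(1,0,1,0,1,1)! = -1  (running -1/2)
⟨..|..⟩ = √(4/15)·(-1/2) = -0.258199

-0.258199  (= −√(1/15))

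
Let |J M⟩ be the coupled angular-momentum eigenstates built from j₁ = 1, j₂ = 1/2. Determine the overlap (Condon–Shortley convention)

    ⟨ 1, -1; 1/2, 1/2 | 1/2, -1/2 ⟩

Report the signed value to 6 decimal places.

√[2·1!1!0!/3! · 0!2!1!0!0!1!] = √(2/3)
  +(−1)^1/∏(1,0,1,0,0,0)! = -1  (running -1)
⟨..|..⟩ = √(2/3)·(-1) = -0.816497

-0.816497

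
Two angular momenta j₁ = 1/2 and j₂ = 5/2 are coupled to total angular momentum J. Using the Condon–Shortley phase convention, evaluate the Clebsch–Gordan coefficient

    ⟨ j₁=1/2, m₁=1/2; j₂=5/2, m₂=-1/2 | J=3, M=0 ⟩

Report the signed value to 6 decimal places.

+0.707107

triangle: 0!·1!·5!/7! = 120/5040
(j±m)!: 1!·0!·2!·3!·3!·3! = 432
prefactor² = (2J+1)·Δ·N² = 72
  k=0: +1/(0!·0!·0!·2!·1!·3!) = 1/12
Σ = 1/12  ⇒  CG² = 72·1/12² = 1/2
CG = +√(1/2) = +0.707107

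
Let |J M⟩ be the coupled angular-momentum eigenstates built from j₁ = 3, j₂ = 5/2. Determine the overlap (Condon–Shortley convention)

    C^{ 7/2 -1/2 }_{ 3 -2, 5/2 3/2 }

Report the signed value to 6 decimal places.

triangle: 2!*4!*3!/10! = 288/3628800
(j±m)!: 1!*5!*4!*1!*3!*4! = 414720
prefactor² = (2J+1)*Δ*N² = 9216/35
  k=1: −1/(1!*1!*4!*3!*0!*0!) = -1/144
  k=2: +1/(2!*0!*3!*2!*1!*1!) = 1/24
Σ = 5/144  ⇒  CG² = 9216/35*5/144² = 20/63
CG = +√(20/63) = +0.563436

+√(20/63) ≈ +0.563436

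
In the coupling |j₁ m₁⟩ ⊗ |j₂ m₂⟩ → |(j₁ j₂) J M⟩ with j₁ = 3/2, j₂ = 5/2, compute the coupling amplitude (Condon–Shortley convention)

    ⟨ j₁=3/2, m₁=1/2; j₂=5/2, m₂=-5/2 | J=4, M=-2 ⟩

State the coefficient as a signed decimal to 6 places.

+√(3/28) ≈ +0.327327

triangle: 0!·3!·5!/9! = 720/362880
(j±m)!: 2!·1!·0!·5!·2!·6! = 345600
prefactor² = (2J+1)·Δ·N² = 43200/7
  k=0: +1/(0!·0!·1!·0!·2!·5!) = 1/240
Σ = 1/240  ⇒  CG² = 43200/7·1/240² = 3/28
CG = +√(3/28) = +0.327327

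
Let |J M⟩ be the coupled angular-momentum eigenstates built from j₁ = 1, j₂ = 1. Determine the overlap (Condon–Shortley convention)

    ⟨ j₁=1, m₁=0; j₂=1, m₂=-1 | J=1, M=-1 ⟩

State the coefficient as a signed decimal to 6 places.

+0.707107  (= +√(1/2))

j₁+j₂−J=1  J+j₁−j₂=1  J−j₁+j₂=1  j₁+j₂+J+1=4
(j₁±m₁, j₂±m₂, J±M) = (1,1,0,2,0,2)
P² = 1/2
sum k=0..0:
  [0] +1/1 = 1
S = 1
C² = P²·S² = 1/2 ; C = +0.707107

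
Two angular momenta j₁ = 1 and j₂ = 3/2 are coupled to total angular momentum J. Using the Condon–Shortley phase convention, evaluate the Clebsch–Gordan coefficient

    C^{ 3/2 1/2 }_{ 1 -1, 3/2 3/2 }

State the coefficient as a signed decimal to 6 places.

-0.632456

√[4·1!1!2!/5! · 0!2!3!0!2!1!] = √(8/5)
  +(−1)^1/∏(1,0,1,2,0,0)! = -1/2  (running -1/2)
⟨..|..⟩ = √(8/5)·(-1/2) = -0.632456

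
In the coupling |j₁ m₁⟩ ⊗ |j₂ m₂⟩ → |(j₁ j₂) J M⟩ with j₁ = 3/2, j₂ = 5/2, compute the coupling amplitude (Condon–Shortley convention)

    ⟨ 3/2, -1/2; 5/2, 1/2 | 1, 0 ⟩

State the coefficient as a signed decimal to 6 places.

√[3·3!0!2!/6! · 1!2!3!2!1!1!] = √(6/5)
  +(−1)^2/∏(2,1,0,1,0,1)! = 1/2  (running 1/2)
⟨..|..⟩ = √(6/5)·(1/2) = +0.547723

+0.547723  (= +√(3/10))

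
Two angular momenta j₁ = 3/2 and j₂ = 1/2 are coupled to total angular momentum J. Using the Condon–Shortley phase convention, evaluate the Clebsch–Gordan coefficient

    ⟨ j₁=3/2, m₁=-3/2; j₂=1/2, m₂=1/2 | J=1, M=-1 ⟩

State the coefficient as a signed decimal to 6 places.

-0.866025  (= −√(3/4))

triangle: 1!*2!*0!/4! = 2/24
(j±m)!: 0!*3!*1!*0!*0!*2! = 12
prefactor² = (2J+1)*Δ*N² = 3
  k=1: −1/(1!*0!*2!*0!*0!*0!) = -1/2
Σ = -1/2  ⇒  CG² = 3*(-1/2)² = 3/4
CG = −√(3/4) = -0.866025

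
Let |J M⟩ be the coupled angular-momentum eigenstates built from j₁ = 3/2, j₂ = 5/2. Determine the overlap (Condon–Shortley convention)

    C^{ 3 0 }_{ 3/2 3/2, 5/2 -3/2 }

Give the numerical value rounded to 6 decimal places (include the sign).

√[7·1!2!4!/8! · 3!0!1!4!3!3!] = √(216/5)
  +(−1)^0/∏(0,1,0,1,2,3)! = 1/12  (running 1/12)
⟨..|..⟩ = √(216/5)·(1/12) = +0.547723

+√(3/10) ≈ +0.547723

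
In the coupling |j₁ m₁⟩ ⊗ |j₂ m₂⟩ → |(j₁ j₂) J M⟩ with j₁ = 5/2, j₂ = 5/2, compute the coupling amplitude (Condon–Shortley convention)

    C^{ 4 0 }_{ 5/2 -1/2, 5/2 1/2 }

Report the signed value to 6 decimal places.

√[9·1!4!4!/10! · 2!3!3!2!4!4!] = √(20736/175)
  +(−1)^0/∏(0,1,3,3,1,1)! = 1/36  (running 1/36)
  +(−1)^1/∏(1,0,2,2,2,2)! = -1/16  (running -5/144)
⟨..|..⟩ = √(20736/175)·(-5/144) = -0.377964

-0.377964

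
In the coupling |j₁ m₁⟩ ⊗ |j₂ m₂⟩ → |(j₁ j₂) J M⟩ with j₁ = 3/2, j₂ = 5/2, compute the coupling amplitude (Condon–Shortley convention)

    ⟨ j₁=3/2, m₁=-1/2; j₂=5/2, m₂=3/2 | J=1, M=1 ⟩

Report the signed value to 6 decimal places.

triangle: 3!×0!×2!/6! = 12/720
(j±m)!: 1!×2!×4!×1!×2!×0! = 96
prefactor² = (2J+1)×Δ×N² = 24/5
  k=2: +1/(2!×1!×0!×2!×0!×0!) = 1/4
Σ = 1/4  ⇒  CG² = 24/5×1/4² = 3/10
CG = +√(3/10) = +0.547723

+√(3/10) ≈ +0.547723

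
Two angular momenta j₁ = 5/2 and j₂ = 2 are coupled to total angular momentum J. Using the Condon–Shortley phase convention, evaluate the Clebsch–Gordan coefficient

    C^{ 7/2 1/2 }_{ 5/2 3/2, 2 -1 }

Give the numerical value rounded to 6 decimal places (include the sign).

triangle: 1!×4!×3!/9! = 144/362880
(j±m)!: 4!×1!×1!×3!×4!×3! = 20736
prefactor² = (2J+1)×Δ×N² = 2304/35
  k=0: +1/(0!×1!×1!×1!×3!×2!) = 1/12
  k=1: −1/(1!×0!×0!×0!×4!×3!) = -1/144
Σ = 11/144  ⇒  CG² = 2304/35×11/144² = 121/315
CG = +√(121/315) = +0.619780

+0.619780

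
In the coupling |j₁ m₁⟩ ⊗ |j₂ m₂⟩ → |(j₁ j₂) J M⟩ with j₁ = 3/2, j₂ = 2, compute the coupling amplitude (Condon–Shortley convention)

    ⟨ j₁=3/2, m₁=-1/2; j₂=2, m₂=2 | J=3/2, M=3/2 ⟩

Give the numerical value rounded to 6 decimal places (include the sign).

triangle: 2!·1!·2!/6! = 4/720
(j±m)!: 1!·2!·4!·0!·3!·0! = 288
prefactor² = (2J+1)·Δ·N² = 32/5
  k=2: +1/(2!·0!·0!·2!·1!·0!) = 1/4
Σ = 1/4  ⇒  CG² = 32/5·1/4² = 2/5
CG = +√(2/5) = +0.632456

+0.632456  (= +√(2/5))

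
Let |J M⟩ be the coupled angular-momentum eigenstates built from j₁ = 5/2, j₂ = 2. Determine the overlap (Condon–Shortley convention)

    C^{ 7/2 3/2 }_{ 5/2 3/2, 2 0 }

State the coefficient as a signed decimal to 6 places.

triangle: 1!×4!×3!/9! = 144/362880
(j±m)!: 4!×1!×2!×2!×5!×2! = 23040
prefactor² = (2J+1)×Δ×N² = 512/7
  k=0: +1/(0!×1!×1!×2!×3!×1!) = 1/12
  k=1: −1/(1!×0!×0!×1!×4!×2!) = -1/48
Σ = 1/16  ⇒  CG² = 512/7×1/16² = 2/7
CG = +√(2/7) = +0.534522

+0.534522  (= +√(2/7))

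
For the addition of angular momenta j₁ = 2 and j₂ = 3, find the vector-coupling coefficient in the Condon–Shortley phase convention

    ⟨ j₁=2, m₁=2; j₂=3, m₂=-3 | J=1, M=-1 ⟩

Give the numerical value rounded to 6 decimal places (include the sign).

triangle: 4!·0!·2!/7! = 48/5040
(j±m)!: 4!·0!·0!·6!·0!·2! = 34560
prefactor² = (2J+1)·Δ·N² = 6912/7
  k=0: +1/(0!·4!·0!·0!·0!·2!) = 1/48
Σ = 1/48  ⇒  CG² = 6912/7·1/48² = 3/7
CG = +√(3/7) = +0.654654

+0.654654  (= +√(3/7))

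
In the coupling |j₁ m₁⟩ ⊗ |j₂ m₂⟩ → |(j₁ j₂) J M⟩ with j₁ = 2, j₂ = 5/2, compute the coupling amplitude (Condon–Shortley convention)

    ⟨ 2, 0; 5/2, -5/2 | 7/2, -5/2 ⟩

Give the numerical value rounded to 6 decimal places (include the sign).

+0.690066  (= +√(10/21))

j₁+j₂−J=1  J+j₁−j₂=3  J−j₁+j₂=4  j₁+j₂+J+1=9
(j₁±m₁, j₂±m₂, J±M) = (2,2,0,5,1,6)
P² = 7680/7
sum k=0..0:
  [0] +1/48 = 1/48
S = 1/48
C² = P²·S² = 10/21 ; C = +0.690066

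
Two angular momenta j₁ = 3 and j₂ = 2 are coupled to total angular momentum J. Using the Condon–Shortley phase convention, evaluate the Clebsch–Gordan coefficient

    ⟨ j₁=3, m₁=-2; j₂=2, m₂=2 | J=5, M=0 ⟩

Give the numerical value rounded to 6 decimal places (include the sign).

+0.154303  (= +√(1/42))

j₁+j₂−J=0  J+j₁−j₂=6  J−j₁+j₂=4  j₁+j₂+J+1=11
(j₁±m₁, j₂±m₂, J±M) = (1,5,4,0,5,5)
P² = 1382400/7
sum k=0..0:
  [0] +1/2880 = 1/2880
S = 1/2880
C² = P²·S² = 1/42 ; C = +0.154303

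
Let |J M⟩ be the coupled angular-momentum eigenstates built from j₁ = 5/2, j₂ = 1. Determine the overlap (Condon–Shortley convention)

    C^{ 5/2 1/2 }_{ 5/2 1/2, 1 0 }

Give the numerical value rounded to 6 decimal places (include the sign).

+√(1/35) = +0.169031

√[6·1!4!1!/7! · 3!2!1!1!3!2!] = √(144/35)
  +(−1)^0/∏(0,1,2,1,2,0)! = 1/4  (running 1/4)
  +(−1)^1/∏(1,0,1,0,3,1)! = -1/6  (running 1/12)
⟨..|..⟩ = √(144/35)·(1/12) = +0.169031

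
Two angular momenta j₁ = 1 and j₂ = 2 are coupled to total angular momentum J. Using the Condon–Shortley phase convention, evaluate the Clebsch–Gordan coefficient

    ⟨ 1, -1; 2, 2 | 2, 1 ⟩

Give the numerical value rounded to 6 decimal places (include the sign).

−√(1/3) ≈ -0.577350

triangle: 1!·1!·3!/6! = 6/720
(j±m)!: 0!·2!·4!·0!·3!·1! = 288
prefactor² = (2J+1)·Δ·N² = 12
  k=1: −1/(1!·0!·1!·3!·0!·0!) = -1/6
Σ = -1/6  ⇒  CG² = 12·(-1/6)² = 1/3
CG = −√(1/3) = -0.577350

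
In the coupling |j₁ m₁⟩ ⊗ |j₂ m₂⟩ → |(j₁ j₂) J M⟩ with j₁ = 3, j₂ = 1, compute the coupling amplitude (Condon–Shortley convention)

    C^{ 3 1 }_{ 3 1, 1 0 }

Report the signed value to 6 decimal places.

+0.288675  (= +√(1/12))

j₁+j₂−J=1  J+j₁−j₂=5  J−j₁+j₂=1  j₁+j₂+J+1=8
(j₁±m₁, j₂±m₂, J±M) = (4,2,1,1,4,2)
P² = 48
sum k=0..1:
  [0] +1/12 = 1/12
  [1] −1/24 = -1/24
S = 1/24
C² = P²·S² = 1/12 ; C = +0.288675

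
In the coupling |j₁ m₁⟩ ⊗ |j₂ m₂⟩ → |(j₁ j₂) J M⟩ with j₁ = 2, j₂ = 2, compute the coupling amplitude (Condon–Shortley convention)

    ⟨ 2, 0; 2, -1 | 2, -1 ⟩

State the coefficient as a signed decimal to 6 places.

-0.267261

triangle: 2!×2!×2!/7! = 8/5040
(j±m)!: 2!×2!×1!×3!×1!×3! = 144
prefactor² = (2J+1)×Δ×N² = 8/7
  k=0: +1/(0!×2!×2!×1!×0!×1!) = 1/4
  k=1: −1/(1!×1!×1!×0!×1!×2!) = -1/2
Σ = -1/4  ⇒  CG² = 8/7×(-1/4)² = 1/14
CG = −√(1/14) = -0.267261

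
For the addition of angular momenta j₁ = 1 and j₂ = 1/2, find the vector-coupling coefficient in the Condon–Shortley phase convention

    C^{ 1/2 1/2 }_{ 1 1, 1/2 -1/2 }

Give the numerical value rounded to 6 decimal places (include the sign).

+√(2/3) ≈ +0.816497

triangle: 1!*1!*0!/3! = 1/6
(j±m)!: 2!*0!*0!*1!*1!*0! = 2
prefactor² = (2J+1)*Δ*N² = 2/3
  k=0: +1/(0!*1!*0!*0!*1!*0!) = 1
Σ = 1  ⇒  CG² = 2/3*1² = 2/3
CG = +√(2/3) = +0.816497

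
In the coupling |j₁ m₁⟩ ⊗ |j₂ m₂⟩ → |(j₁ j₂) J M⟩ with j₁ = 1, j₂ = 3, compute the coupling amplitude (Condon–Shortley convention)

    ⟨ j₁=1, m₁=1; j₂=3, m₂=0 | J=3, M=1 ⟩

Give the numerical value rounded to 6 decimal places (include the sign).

+0.707107  (= +√(1/2))

j₁+j₂−J=1  J+j₁−j₂=1  J−j₁+j₂=5  j₁+j₂+J+1=8
(j₁±m₁, j₂±m₂, J±M) = (2,0,3,3,4,2)
P² = 72
sum k=0..0:
  [0] +1/12 = 1/12
S = 1/12
C² = P²·S² = 1/2 ; C = +0.707107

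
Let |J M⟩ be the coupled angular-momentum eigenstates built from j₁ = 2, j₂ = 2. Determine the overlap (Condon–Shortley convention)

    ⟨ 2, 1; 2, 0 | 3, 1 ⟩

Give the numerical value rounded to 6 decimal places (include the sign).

triangle: 1!*3!*3!/8! = 36/40320
(j±m)!: 3!*1!*2!*2!*4!*2! = 1152
prefactor² = (2J+1)*Δ*N² = 36/5
  k=0: +1/(0!*1!*1!*2!*2!*1!) = 1/4
  k=1: −1/(1!*0!*0!*1!*3!*2!) = -1/12
Σ = 1/6  ⇒  CG² = 36/5*1/6² = 1/5
CG = +√(1/5) = +0.447214

+0.447214  (= +√(1/5))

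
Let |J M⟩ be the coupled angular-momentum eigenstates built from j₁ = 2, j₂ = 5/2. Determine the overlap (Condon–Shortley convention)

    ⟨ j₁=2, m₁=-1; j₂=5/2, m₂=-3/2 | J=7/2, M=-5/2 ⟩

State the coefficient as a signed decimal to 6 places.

j₁+j₂−J=1  J+j₁−j₂=3  J−j₁+j₂=4  j₁+j₂+J+1=9
(j₁±m₁, j₂±m₂, J±M) = (1,3,1,4,1,6)
P² = 2304/7
sum k=0..1:
  [0] +1/36 = 1/36
  [1] −1/48 = -1/48
S = 1/144
C² = P²·S² = 1/63 ; C = +0.125988

+0.125988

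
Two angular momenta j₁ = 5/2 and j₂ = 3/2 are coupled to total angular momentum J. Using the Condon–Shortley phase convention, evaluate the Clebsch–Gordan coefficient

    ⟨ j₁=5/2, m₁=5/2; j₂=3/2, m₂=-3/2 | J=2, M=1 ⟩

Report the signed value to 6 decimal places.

+√(5/14) ≈ +0.597614

triangle: 2!·3!·1!/7! = 12/5040
(j±m)!: 5!·0!·0!·3!·3!·1! = 4320
prefactor² = (2J+1)·Δ·N² = 360/7
  k=0: +1/(0!·2!·0!·0!·3!·1!) = 1/12
Σ = 1/12  ⇒  CG² = 360/7·1/12² = 5/14
CG = +√(5/14) = +0.597614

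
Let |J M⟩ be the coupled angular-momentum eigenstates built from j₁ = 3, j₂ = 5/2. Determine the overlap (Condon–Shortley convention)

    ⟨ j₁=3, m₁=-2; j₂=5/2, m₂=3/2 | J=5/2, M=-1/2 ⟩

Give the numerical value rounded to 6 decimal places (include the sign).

-0.267261  (= −√(1/14))

√[6·3!3!2!/9! · 1!5!4!1!2!3!] = √(288/7)
  +(−1)^2/∏(2,1,3,2,0,0)! = 1/24  (running 1/24)
  +(−1)^3/∏(3,0,2,1,1,1)! = -1/12  (running -1/24)
⟨..|..⟩ = √(288/7)·(-1/24) = -0.267261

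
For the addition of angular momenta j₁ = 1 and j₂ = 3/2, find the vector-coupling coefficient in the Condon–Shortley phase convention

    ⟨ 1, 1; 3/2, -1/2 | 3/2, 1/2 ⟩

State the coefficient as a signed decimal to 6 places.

j₁+j₂−J=1  J+j₁−j₂=1  J−j₁+j₂=2  j₁+j₂+J+1=5
(j₁±m₁, j₂±m₂, J±M) = (2,0,1,2,2,1)
P² = 8/15
sum k=0..0:
  [0] +1/1 = 1
S = 1
C² = P²·S² = 8/15 ; C = +0.730297

+√(8/15) = +0.730297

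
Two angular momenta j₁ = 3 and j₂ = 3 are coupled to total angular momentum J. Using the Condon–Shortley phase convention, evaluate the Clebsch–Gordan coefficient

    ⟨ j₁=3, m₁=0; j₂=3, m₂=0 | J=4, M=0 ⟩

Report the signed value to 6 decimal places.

-0.483494

triangle: 2!×4!×4!/11! = 1152/39916800
(j±m)!: 3!×3!×3!×3!×4!×4! = 746496
prefactor² = (2J+1)×Δ×N² = 373248/1925
  k=0: +1/(0!×2!×3!×3!×1!×1!) = 1/72
  k=1: −1/(1!×1!×2!×2!×2!×2!) = -1/16
  k=2: +1/(2!×0!×1!×1!×3!×3!) = 1/72
Σ = -5/144  ⇒  CG² = 373248/1925×(-5/144)² = 18/77
CG = −√(18/77) = -0.483494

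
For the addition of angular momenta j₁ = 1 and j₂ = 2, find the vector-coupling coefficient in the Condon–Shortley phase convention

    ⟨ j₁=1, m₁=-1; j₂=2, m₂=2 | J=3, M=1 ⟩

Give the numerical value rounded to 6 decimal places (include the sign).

triangle: 0!·2!·4!/7! = 48/5040
(j±m)!: 0!·2!·4!·0!·4!·2! = 2304
prefactor² = (2J+1)·Δ·N² = 768/5
  k=0: +1/(0!·0!·2!·4!·0!·0!) = 1/48
Σ = 1/48  ⇒  CG² = 768/5·1/48² = 1/15
CG = +√(1/15) = +0.258199

+√(1/15) ≈ +0.258199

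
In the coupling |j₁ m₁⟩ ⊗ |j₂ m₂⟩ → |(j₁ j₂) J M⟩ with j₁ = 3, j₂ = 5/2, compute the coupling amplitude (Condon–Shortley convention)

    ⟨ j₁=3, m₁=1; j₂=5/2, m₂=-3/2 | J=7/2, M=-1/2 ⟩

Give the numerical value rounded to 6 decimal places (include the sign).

+0.356348  (= +√(8/63))

j₁+j₂−J=2  J+j₁−j₂=4  J−j₁+j₂=3  j₁+j₂+J+1=10
(j₁±m₁, j₂±m₂, J±M) = (4,2,1,4,3,4)
P² = 18432/175
sum k=0..1:
  [0] +1/16 = 1/16
  [1] −1/36 = -1/36
S = 5/144
C² = P²·S² = 8/63 ; C = +0.356348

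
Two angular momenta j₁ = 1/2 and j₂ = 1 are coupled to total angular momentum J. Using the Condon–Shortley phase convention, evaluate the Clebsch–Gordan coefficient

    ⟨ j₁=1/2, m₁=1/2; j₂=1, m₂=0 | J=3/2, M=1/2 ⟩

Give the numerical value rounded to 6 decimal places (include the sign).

+√(2/3) ≈ +0.816497

√[4·0!1!2!/4! · 1!0!1!1!2!1!] = √(2/3)
  +(−1)^0/∏(0,0,0,1,1,1)! = 1  (running 1)
⟨..|..⟩ = √(2/3)·(1) = +0.816497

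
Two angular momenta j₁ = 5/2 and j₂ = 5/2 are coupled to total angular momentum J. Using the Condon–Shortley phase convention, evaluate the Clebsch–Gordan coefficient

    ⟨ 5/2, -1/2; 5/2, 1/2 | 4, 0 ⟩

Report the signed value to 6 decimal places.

−√(1/7) = -0.377964

√[9·1!4!4!/10! · 2!3!3!2!4!4!] = √(20736/175)
  +(−1)^0/∏(0,1,3,3,1,1)! = 1/36  (running 1/36)
  +(−1)^1/∏(1,0,2,2,2,2)! = -1/16  (running -5/144)
⟨..|..⟩ = √(20736/175)·(-5/144) = -0.377964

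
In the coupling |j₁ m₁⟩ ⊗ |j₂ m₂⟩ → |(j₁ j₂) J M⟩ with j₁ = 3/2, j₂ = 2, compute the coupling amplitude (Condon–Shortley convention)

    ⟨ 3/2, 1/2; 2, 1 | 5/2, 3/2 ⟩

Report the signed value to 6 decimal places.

triangle: 1!·2!·3!/7! = 12/5040
(j±m)!: 2!·1!·3!·1!·4!·1! = 288
prefactor² = (2J+1)·Δ·N² = 144/35
  k=0: +1/(0!·1!·1!·3!·1!·0!) = 1/6
  k=1: −1/(1!·0!·0!·2!·2!·1!) = -1/4
Σ = -1/12  ⇒  CG² = 144/35·(-1/12)² = 1/35
CG = −√(1/35) = -0.169031

−√(1/35) = -0.169031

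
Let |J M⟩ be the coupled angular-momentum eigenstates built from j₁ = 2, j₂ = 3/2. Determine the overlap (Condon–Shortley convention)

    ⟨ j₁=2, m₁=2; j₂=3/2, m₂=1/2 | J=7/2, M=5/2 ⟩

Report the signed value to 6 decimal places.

triangle: 0!×4!×3!/8! = 144/40320
(j±m)!: 4!×0!×2!×1!×6!×1! = 34560
prefactor² = (2J+1)×Δ×N² = 6912/7
  k=0: +1/(0!×0!×0!×2!×4!×1!) = 1/48
Σ = 1/48  ⇒  CG² = 6912/7×1/48² = 3/7
CG = +√(3/7) = +0.654654

+0.654654  (= +√(3/7))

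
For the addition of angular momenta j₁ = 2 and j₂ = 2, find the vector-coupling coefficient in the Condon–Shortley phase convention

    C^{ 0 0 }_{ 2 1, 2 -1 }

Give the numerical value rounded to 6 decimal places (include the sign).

-0.447214

j₁+j₂−J=4  J+j₁−j₂=0  J−j₁+j₂=0  j₁+j₂+J+1=5
(j₁±m₁, j₂±m₂, J±M) = (3,1,1,3,0,0)
P² = 36/5
sum k=1..1:
  [1] −1/6 = -1/6
S = -1/6
C² = P²·S² = 1/5 ; C = -0.447214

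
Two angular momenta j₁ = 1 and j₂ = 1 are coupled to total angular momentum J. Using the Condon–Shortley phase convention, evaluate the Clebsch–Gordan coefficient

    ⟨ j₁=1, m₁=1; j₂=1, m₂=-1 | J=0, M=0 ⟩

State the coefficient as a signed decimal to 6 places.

+0.577350  (= +√(1/3))

triangle: 2!*0!*0!/3! = 2/6
(j±m)!: 2!*0!*0!*2!*0!*0! = 4
prefactor² = (2J+1)*Δ*N² = 4/3
  k=0: +1/(0!*2!*0!*0!*0!*0!) = 1/2
Σ = 1/2  ⇒  CG² = 4/3*1/2² = 1/3
CG = +√(1/3) = +0.577350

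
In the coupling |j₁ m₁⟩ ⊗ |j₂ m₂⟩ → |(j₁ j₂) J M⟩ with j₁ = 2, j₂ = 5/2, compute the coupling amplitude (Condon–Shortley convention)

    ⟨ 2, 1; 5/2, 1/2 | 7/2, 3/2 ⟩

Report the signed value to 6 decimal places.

+0.308607

j₁+j₂−J=1  J+j₁−j₂=3  J−j₁+j₂=4  j₁+j₂+J+1=9
(j₁±m₁, j₂±m₂, J±M) = (3,1,3,2,5,2)
P² = 384/7
sum k=0..1:
  [0] +1/12 = 1/12
  [1] −1/24 = -1/24
S = 1/24
C² = P²·S² = 2/21 ; C = +0.308607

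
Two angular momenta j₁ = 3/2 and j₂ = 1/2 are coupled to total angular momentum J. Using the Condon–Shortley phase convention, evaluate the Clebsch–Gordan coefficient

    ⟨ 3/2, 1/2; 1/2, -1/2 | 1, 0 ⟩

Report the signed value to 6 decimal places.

j₁+j₂−J=1  J+j₁−j₂=2  J−j₁+j₂=0  j₁+j₂+J+1=4
(j₁±m₁, j₂±m₂, J±M) = (2,1,0,1,1,1)
P² = 1/2
sum k=0..0:
  [0] +1/1 = 1
S = 1
C² = P²·S² = 1/2 ; C = +0.707107

+0.707107  (= +√(1/2))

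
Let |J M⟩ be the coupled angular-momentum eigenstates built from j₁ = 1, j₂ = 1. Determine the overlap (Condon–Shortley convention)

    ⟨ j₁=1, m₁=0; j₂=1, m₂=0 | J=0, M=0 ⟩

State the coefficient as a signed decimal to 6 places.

-0.577350  (= −√(1/3))

√[1·2!0!0!/3! · 1!1!1!1!0!0!] = √(1/3)
  +(−1)^1/∏(1,1,0,0,0,0)! = -1  (running -1)
⟨..|..⟩ = √(1/3)·(-1) = -0.577350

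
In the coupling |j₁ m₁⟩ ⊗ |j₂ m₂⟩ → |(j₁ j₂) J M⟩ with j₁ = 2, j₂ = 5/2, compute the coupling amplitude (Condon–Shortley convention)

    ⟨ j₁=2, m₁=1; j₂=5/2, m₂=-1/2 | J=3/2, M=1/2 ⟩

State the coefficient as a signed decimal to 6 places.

-0.487950  (= −√(5/21))

triangle: 3!*1!*2!/7! = 12/5040
(j±m)!: 3!*1!*2!*3!*2!*1! = 144
prefactor² = (2J+1)*Δ*N² = 48/35
  k=0: +1/(0!*3!*1!*2!*0!*0!) = 1/12
  k=1: −1/(1!*2!*0!*1!*1!*1!) = -1/2
Σ = -5/12  ⇒  CG² = 48/35*(-5/12)² = 5/21
CG = −√(5/21) = -0.487950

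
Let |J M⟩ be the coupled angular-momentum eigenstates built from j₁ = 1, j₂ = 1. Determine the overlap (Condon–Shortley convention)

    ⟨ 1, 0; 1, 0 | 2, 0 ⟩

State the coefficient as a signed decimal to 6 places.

+√(2/3) ≈ +0.816497

√[5·0!2!2!/5! · 1!1!1!1!2!2!] = √(2/3)
  +(−1)^0/∏(0,0,1,1,1,1)! = 1  (running 1)
⟨..|..⟩ = √(2/3)·(1) = +0.816497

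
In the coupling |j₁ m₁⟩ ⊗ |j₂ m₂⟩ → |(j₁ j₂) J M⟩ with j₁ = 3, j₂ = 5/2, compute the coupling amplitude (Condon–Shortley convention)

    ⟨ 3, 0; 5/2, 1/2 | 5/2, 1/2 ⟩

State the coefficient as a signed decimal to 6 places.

j₁+j₂−J=3  J+j₁−j₂=3  J−j₁+j₂=2  j₁+j₂+J+1=9
(j₁±m₁, j₂±m₂, J±M) = (3,3,3,2,3,2)
P² = 216/35
sum k=1..3:
  [1] −1/8 = -1/8
  [2] +1/4 = 1/4
  [3] −1/72 = -1/72
S = 1/9
C² = P²·S² = 8/105 ; C = +0.276026

+√(8/105) = +0.276026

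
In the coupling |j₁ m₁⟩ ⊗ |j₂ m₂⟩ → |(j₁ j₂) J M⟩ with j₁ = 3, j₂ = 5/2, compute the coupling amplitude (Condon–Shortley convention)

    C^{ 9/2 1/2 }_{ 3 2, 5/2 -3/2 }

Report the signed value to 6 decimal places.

√[10·1!5!4!/11! · 5!1!1!4!5!4!] = √(460800/77)
  +(−1)^0/∏(0,1,1,1,4,3)! = 1/144  (running 1/144)
  +(−1)^1/∏(1,0,0,0,5,4)! = -1/2880  (running 19/2880)
⟨..|..⟩ = √(460800/77)·(19/2880) = +0.510355

+√(361/1386) = +0.510355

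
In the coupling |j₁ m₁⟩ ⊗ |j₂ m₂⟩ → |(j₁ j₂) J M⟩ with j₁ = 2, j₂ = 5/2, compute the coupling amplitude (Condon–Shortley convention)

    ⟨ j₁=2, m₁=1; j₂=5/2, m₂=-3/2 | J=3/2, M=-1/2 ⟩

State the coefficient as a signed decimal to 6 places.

-0.138013  (= −√(2/105))

√[4·3!1!2!/7! · 3!1!1!4!1!2!] = √(96/35)
  +(−1)^0/∏(0,3,1,1,0,1)! = 1/6  (running 1/6)
  +(−1)^1/∏(1,2,0,0,1,2)! = -1/4  (running -1/12)
⟨..|..⟩ = √(96/35)·(-1/12) = -0.138013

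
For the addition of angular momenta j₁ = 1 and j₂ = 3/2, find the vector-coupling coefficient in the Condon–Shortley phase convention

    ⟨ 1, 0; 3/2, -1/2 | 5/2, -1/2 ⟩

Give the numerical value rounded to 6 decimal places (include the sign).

√[6·0!2!3!/6! · 1!1!1!2!2!3!] = √(12/5)
  +(−1)^0/∏(0,0,1,1,1,2)! = 1/2  (running 1/2)
⟨..|..⟩ = √(12/5)·(1/2) = +0.774597

+√(3/5) = +0.774597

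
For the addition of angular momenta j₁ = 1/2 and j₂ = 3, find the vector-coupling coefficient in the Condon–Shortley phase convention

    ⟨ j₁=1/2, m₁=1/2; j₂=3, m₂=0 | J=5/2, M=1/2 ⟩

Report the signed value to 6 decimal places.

√[6·1!0!5!/7! · 1!0!3!3!3!2!] = √(432/7)
  +(−1)^0/∏(0,1,0,3,0,2)! = 1/12  (running 1/12)
⟨..|..⟩ = √(432/7)·(1/12) = +0.654654

+0.654654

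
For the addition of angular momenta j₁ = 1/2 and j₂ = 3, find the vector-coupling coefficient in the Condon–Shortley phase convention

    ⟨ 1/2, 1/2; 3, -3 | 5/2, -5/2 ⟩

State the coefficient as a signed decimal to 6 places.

j₁+j₂−J=1  J+j₁−j₂=0  J−j₁+j₂=5  j₁+j₂+J+1=7
(j₁±m₁, j₂±m₂, J±M) = (1,0,0,6,0,5)
P² = 86400/7
sum k=0..0:
  [0] +1/120 = 1/120
S = 1/120
C² = P²·S² = 6/7 ; C = +0.925820

+0.925820  (= +√(6/7))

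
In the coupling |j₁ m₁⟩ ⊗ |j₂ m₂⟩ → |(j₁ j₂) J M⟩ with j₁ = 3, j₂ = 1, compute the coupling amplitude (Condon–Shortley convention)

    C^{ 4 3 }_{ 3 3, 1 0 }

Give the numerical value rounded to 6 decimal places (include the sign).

√[9·0!6!2!/9! · 6!0!1!1!7!1!] = √(129600)
  +(−1)^0/∏(0,0,0,1,6,1)! = 1/720  (running 1/720)
⟨..|..⟩ = √(129600)·(1/720) = +0.500000

+√(1/4) ≈ +0.500000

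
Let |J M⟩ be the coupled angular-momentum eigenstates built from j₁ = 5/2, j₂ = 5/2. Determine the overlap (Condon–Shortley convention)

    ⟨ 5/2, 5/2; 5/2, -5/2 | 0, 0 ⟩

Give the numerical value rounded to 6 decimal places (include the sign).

triangle: 5!×0!×0!/6! = 120/720
(j±m)!: 5!×0!×0!×5!×0!×0! = 14400
prefactor² = (2J+1)×Δ×N² = 2400
  k=0: +1/(0!×5!×0!×0!×0!×0!) = 1/120
Σ = 1/120  ⇒  CG² = 2400×1/120² = 1/6
CG = +√(1/6) = +0.408248

+0.408248  (= +√(1/6))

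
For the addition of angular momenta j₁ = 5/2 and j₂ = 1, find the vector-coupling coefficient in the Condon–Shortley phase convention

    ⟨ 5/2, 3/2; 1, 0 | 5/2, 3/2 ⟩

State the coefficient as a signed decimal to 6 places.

+0.507093

triangle: 1!·4!·1!/7! = 24/5040
(j±m)!: 4!·1!·1!·1!·4!·1! = 576
prefactor² = (2J+1)·Δ·N² = 576/35
  k=0: +1/(0!·1!·1!·1!·3!·0!) = 1/6
  k=1: −1/(1!·0!·0!·0!·4!·1!) = -1/24
Σ = 1/8  ⇒  CG² = 576/35·1/8² = 9/35
CG = +√(9/35) = +0.507093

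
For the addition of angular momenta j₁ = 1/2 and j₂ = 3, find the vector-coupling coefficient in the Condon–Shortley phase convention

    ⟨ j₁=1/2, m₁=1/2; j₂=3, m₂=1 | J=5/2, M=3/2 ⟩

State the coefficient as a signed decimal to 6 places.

+√(2/7) = +0.534522

j₁+j₂−J=1  J+j₁−j₂=0  J−j₁+j₂=5  j₁+j₂+J+1=7
(j₁±m₁, j₂±m₂, J±M) = (1,0,4,2,4,1)
P² = 1152/7
sum k=0..0:
  [0] +1/24 = 1/24
S = 1/24
C² = P²·S² = 2/7 ; C = +0.534522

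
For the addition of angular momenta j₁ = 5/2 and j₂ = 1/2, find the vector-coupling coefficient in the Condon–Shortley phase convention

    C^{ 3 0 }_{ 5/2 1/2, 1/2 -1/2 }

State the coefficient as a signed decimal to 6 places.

+0.707107  (= +√(1/2))

j₁+j₂−J=0  J+j₁−j₂=5  J−j₁+j₂=1  j₁+j₂+J+1=7
(j₁±m₁, j₂±m₂, J±M) = (3,2,0,1,3,3)
P² = 72
sum k=0..0:
  [0] +1/12 = 1/12
S = 1/12
C² = P²·S² = 1/2 ; C = +0.707107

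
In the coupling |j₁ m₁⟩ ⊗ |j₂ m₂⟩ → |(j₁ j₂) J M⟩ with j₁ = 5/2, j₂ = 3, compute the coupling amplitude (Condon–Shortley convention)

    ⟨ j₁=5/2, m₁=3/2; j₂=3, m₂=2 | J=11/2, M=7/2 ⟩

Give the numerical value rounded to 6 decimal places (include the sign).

+√(6/11) ≈ +0.738549

j₁+j₂−J=0  J+j₁−j₂=5  J−j₁+j₂=6  j₁+j₂+J+1=12
(j₁±m₁, j₂±m₂, J±M) = (4,1,5,1,9,2)
P² = 49766400/11
sum k=0..0:
  [0] +1/2880 = 1/2880
S = 1/2880
C² = P²·S² = 6/11 ; C = +0.738549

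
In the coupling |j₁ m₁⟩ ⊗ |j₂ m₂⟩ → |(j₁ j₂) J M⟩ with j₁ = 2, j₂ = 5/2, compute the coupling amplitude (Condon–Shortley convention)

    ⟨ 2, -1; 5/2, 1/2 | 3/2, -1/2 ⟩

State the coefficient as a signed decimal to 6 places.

triangle: 3!*1!*2!/7! = 12/5040
(j±m)!: 1!*3!*3!*2!*1!*2! = 144
prefactor² = (2J+1)*Δ*N² = 48/35
  k=2: +1/(2!*1!*1!*1!*0!*1!) = 1/2
  k=3: −1/(3!*0!*0!*0!*1!*2!) = -1/12
Σ = 5/12  ⇒  CG² = 48/35*5/12² = 5/21
CG = +√(5/21) = +0.487950

+√(5/21) = +0.487950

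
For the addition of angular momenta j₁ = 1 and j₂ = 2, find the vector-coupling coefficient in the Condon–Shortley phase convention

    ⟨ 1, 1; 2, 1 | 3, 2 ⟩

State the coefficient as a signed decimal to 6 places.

+√(2/3) ≈ +0.816497

j₁+j₂−J=0  J+j₁−j₂=2  J−j₁+j₂=4  j₁+j₂+J+1=7
(j₁±m₁, j₂±m₂, J±M) = (2,0,3,1,5,1)
P² = 96
sum k=0..0:
  [0] +1/12 = 1/12
S = 1/12
C² = P²·S² = 2/3 ; C = +0.816497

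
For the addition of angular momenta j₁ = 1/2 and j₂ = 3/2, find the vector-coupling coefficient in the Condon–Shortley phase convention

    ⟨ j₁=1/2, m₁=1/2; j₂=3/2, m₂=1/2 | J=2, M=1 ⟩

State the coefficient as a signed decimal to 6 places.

+√(3/4) ≈ +0.866025

j₁+j₂−J=0  J+j₁−j₂=1  J−j₁+j₂=3  j₁+j₂+J+1=5
(j₁±m₁, j₂±m₂, J±M) = (1,0,2,1,3,1)
P² = 3
sum k=0..0:
  [0] +1/2 = 1/2
S = 1/2
C² = P²·S² = 3/4 ; C = +0.866025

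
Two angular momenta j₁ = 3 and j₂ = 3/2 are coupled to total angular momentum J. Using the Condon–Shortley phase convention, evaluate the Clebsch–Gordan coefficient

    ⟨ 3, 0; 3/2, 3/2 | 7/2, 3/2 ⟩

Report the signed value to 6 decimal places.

−√(10/21) = -0.690066

triangle: 1!×5!×2!/9! = 240/362880
(j±m)!: 3!×3!×3!×0!×5!×2! = 51840
prefactor² = (2J+1)×Δ×N² = 1920/7
  k=1: −1/(1!×0!×2!×2!×3!×0!) = -1/24
Σ = -1/24  ⇒  CG² = 1920/7×(-1/24)² = 10/21
CG = −√(10/21) = -0.690066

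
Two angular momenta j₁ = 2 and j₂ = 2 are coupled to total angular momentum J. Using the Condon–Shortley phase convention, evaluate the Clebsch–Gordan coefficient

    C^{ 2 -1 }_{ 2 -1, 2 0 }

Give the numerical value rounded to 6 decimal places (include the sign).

√[5·2!2!2!/7! · 1!3!2!2!1!3!] = √(8/7)
  +(−1)^1/∏(1,1,2,1,0,1)! = -1/2  (running -1/2)
  +(−1)^2/∏(2,0,1,0,1,2)! = 1/4  (running -1/4)
⟨..|..⟩ = √(8/7)·(-1/4) = -0.267261

−√(1/14) = -0.267261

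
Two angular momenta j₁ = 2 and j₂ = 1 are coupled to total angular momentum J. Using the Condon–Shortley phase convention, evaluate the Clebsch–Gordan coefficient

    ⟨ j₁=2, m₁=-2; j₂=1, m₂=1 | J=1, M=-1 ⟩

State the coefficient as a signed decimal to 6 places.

j₁+j₂−J=2  J+j₁−j₂=2  J−j₁+j₂=0  j₁+j₂+J+1=5
(j₁±m₁, j₂±m₂, J±M) = (0,4,2,0,0,2)
P² = 48/5
sum k=2..2:
  [2] +1/4 = 1/4
S = 1/4
C² = P²·S² = 3/5 ; C = +0.774597

+√(3/5) = +0.774597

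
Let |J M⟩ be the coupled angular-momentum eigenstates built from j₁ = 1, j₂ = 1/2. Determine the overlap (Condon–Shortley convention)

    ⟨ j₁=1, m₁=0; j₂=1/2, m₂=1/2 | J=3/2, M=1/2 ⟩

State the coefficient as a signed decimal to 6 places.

+√(2/3) ≈ +0.816497

j₁+j₂−J=0  J+j₁−j₂=2  J−j₁+j₂=1  j₁+j₂+J+1=4
(j₁±m₁, j₂±m₂, J±M) = (1,1,1,0,2,1)
P² = 2/3
sum k=0..0:
  [0] +1/1 = 1
S = 1
C² = P²·S² = 2/3 ; C = +0.816497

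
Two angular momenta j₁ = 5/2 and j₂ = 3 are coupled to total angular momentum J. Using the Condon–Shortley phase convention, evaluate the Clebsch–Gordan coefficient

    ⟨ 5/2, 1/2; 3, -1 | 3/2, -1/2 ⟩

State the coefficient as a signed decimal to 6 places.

√[4·4!1!2!/8! · 3!2!2!4!1!2!] = √(192/35)
  +(−1)^1/∏(1,3,1,1,0,1)! = -1/6  (running -1/6)
  +(−1)^2/∏(2,2,0,0,1,2)! = 1/8  (running -1/24)
⟨..|..⟩ = √(192/35)·(-1/24) = -0.097590

−√(1/105) ≈ -0.097590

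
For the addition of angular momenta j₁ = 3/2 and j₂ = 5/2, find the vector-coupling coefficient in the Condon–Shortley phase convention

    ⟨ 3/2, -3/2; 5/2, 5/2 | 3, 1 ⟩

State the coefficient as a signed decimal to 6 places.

triangle: 1!×2!×4!/8! = 48/40320
(j±m)!: 0!×3!×5!×0!×4!×2! = 34560
prefactor² = (2J+1)×Δ×N² = 288
  k=1: −1/(1!×0!×2!×4!×0!×0!) = -1/48
Σ = -1/48  ⇒  CG² = 288×(-1/48)² = 1/8
CG = −√(1/8) = -0.353553

−√(1/8) = -0.353553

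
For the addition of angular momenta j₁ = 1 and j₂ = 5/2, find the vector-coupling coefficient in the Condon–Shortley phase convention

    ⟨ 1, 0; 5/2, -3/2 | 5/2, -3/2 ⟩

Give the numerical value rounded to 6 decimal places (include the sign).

+0.507093

√[6·1!1!4!/7! · 1!1!1!4!1!4!] = √(576/35)
  +(−1)^0/∏(0,1,1,1,0,3)! = 1/6  (running 1/6)
  +(−1)^1/∏(1,0,0,0,1,4)! = -1/24  (running 1/8)
⟨..|..⟩ = √(576/35)·(1/8) = +0.507093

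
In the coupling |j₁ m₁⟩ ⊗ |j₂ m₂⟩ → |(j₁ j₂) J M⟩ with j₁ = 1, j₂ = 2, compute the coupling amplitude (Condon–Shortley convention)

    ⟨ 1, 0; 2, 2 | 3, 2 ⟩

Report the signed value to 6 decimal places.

+0.577350  (= +√(1/3))

√[7·0!2!4!/7! · 1!1!4!0!5!1!] = √(192)
  +(−1)^0/∏(0,0,1,4,1,0)! = 1/24  (running 1/24)
⟨..|..⟩ = √(192)·(1/24) = +0.577350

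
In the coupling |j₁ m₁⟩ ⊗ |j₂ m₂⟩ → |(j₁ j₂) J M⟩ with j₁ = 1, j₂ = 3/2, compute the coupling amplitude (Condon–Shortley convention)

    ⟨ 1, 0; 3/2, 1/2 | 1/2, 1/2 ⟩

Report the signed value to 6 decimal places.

-0.577350

j₁+j₂−J=2  J+j₁−j₂=0  J−j₁+j₂=1  j₁+j₂+J+1=4
(j₁±m₁, j₂±m₂, J±M) = (1,1,2,1,1,0)
P² = 1/3
sum k=1..1:
  [1] −1/1 = -1
S = -1
C² = P²·S² = 1/3 ; C = -0.577350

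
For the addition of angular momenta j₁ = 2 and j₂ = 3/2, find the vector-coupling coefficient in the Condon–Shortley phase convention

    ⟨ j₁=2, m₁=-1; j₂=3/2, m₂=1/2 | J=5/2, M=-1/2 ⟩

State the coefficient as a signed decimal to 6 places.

−√(5/14) = -0.597614

j₁+j₂−J=1  J+j₁−j₂=3  J−j₁+j₂=2  j₁+j₂+J+1=7
(j₁±m₁, j₂±m₂, J±M) = (1,3,2,1,2,3)
P² = 72/35
sum k=0..1:
  [0] +1/12 = 1/12
  [1] −1/2 = -1/2
S = -5/12
C² = P²·S² = 5/14 ; C = -0.597614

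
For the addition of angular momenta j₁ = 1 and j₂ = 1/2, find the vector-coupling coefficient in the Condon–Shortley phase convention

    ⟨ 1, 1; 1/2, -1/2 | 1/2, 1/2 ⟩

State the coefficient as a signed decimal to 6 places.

triangle: 1!×1!×0!/3! = 1/6
(j±m)!: 2!×0!×0!×1!×1!×0! = 2
prefactor² = (2J+1)×Δ×N² = 2/3
  k=0: +1/(0!×1!×0!×0!×1!×0!) = 1
Σ = 1  ⇒  CG² = 2/3×1² = 2/3
CG = +√(2/3) = +0.816497

+0.816497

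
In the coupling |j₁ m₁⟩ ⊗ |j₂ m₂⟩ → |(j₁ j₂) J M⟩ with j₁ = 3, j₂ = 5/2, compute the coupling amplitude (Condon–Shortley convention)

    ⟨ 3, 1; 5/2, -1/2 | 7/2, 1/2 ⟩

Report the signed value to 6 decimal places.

triangle: 2!×4!×3!/10! = 288/3628800
(j±m)!: 4!×2!×2!×3!×4!×3! = 82944
prefactor² = (2J+1)×Δ×N² = 9216/175
  k=0: +1/(0!×2!×2!×2!×2!×1!) = 1/16
  k=1: −1/(1!×1!×1!×1!×3!×2!) = -1/12
  k=2: +1/(2!×0!×0!×0!×4!×3!) = 1/288
Σ = -5/288  ⇒  CG² = 9216/175×(-5/288)² = 1/63
CG = −√(1/63) = -0.125988

-0.125988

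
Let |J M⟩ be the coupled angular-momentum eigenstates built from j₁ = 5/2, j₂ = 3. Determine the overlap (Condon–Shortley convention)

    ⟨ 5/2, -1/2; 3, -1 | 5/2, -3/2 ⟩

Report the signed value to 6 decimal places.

−√(1/35) = -0.169031

triangle: 3!×2!×3!/9! = 72/362880
(j±m)!: 2!×3!×2!×4!×1!×4! = 13824
prefactor² = (2J+1)×Δ×N² = 576/35
  k=1: −1/(1!×2!×2!×1!×0!×2!) = -1/8
  k=2: +1/(2!×1!×1!×0!×1!×3!) = 1/12
Σ = -1/24  ⇒  CG² = 576/35×(-1/24)² = 1/35
CG = −√(1/35) = -0.169031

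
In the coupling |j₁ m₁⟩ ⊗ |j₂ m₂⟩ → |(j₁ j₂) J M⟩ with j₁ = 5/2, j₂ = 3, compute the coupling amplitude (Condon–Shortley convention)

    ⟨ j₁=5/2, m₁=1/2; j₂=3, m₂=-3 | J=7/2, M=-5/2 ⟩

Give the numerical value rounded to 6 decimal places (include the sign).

+√(3/7) ≈ +0.654654

√[8·2!3!4!/10! · 3!2!0!6!1!6!] = √(27648/7)
  +(−1)^0/∏(0,2,2,0,1,4)! = 1/96  (running 1/96)
⟨..|..⟩ = √(27648/7)·(1/96) = +0.654654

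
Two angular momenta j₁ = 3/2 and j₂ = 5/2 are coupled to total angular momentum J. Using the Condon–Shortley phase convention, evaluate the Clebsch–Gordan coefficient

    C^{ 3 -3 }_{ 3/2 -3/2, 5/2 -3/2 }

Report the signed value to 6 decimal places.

-0.612372  (= −√(3/8))

j₁+j₂−J=1  J+j₁−j₂=2  J−j₁+j₂=4  j₁+j₂+J+1=8
(j₁±m₁, j₂±m₂, J±M) = (0,3,1,4,0,6)
P² = 864
sum k=1..1:
  [1] −1/48 = -1/48
S = -1/48
C² = P²·S² = 3/8 ; C = -0.612372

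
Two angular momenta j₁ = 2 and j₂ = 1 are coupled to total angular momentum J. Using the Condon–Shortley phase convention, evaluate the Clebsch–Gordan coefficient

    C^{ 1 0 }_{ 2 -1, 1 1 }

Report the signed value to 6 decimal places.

+0.547723

j₁+j₂−J=2  J+j₁−j₂=2  J−j₁+j₂=0  j₁+j₂+J+1=5
(j₁±m₁, j₂±m₂, J±M) = (1,3,2,0,1,1)
P² = 6/5
sum k=2..2:
  [2] +1/2 = 1/2
S = 1/2
C² = P²·S² = 3/10 ; C = +0.547723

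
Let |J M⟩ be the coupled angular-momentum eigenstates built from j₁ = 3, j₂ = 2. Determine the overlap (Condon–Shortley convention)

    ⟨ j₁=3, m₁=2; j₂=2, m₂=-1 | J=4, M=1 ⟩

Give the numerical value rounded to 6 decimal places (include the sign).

triangle: 1!×5!×3!/10! = 720/3628800
(j±m)!: 5!×1!×1!×3!×5!×3! = 518400
prefactor² = (2J+1)×Δ×N² = 6480/7
  k=0: +1/(0!×1!×1!×1!×4!×2!) = 1/48
  k=1: −1/(1!×0!×0!×0!×5!×3!) = -1/720
Σ = 7/360  ⇒  CG² = 6480/7×7/360² = 7/20
CG = +√(7/20) = +0.591608

+√(7/20) ≈ +0.591608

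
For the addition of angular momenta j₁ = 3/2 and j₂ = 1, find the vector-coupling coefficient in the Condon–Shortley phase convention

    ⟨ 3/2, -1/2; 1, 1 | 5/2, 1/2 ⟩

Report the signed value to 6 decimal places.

+0.547723

j₁+j₂−J=0  J+j₁−j₂=3  J−j₁+j₂=2  j₁+j₂+J+1=6
(j₁±m₁, j₂±m₂, J±M) = (1,2,2,0,3,2)
P² = 24/5
sum k=0..0:
  [0] +1/4 = 1/4
S = 1/4
C² = P²·S² = 3/10 ; C = +0.547723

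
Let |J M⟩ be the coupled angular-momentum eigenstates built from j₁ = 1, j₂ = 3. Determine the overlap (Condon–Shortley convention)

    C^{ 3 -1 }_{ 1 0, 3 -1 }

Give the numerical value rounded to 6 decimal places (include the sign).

+0.288675  (= +√(1/12))

j₁+j₂−J=1  J+j₁−j₂=1  J−j₁+j₂=5  j₁+j₂+J+1=8
(j₁±m₁, j₂±m₂, J±M) = (1,1,2,4,2,4)
P² = 48
sum k=0..1:
  [0] +1/12 = 1/12
  [1] −1/24 = -1/24
S = 1/24
C² = P²·S² = 1/12 ; C = +0.288675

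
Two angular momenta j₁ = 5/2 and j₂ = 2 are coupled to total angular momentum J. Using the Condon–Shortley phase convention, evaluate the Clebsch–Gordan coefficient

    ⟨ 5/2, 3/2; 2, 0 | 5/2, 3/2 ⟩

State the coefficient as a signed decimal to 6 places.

triangle: 2!*3!*2!/8! = 24/40320
(j±m)!: 4!*1!*2!*2!*4!*1! = 2304
prefactor² = (2J+1)*Δ*N² = 288/35
  k=0: +1/(0!*2!*1!*2!*2!*0!) = 1/8
  k=1: −1/(1!*1!*0!*1!*3!*1!) = -1/6
Σ = -1/24  ⇒  CG² = 288/35*(-1/24)² = 1/70
CG = −√(1/70) = -0.119523

-0.119523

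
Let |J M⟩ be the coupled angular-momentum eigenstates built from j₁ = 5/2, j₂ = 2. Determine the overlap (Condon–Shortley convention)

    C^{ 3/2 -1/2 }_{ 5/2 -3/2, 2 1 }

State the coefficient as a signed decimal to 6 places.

j₁+j₂−J=3  J+j₁−j₂=2  J−j₁+j₂=1  j₁+j₂+J+1=7
(j₁±m₁, j₂±m₂, J±M) = (1,4,3,1,1,2)
P² = 96/35
sum k=2..3:
  [2] +1/4 = 1/4
  [3] −1/6 = -1/6
S = 1/12
C² = P²·S² = 2/105 ; C = +0.138013

+0.138013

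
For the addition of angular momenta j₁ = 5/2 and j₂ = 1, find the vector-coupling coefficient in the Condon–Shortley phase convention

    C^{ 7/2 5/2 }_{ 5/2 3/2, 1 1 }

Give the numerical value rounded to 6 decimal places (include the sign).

√[8·0!5!2!/8! · 4!1!2!0!6!1!] = √(11520/7)
  +(−1)^0/∏(0,0,1,2,4,0)! = 1/48  (running 1/48)
⟨..|..⟩ = √(11520/7)·(1/48) = +0.845154

+0.845154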